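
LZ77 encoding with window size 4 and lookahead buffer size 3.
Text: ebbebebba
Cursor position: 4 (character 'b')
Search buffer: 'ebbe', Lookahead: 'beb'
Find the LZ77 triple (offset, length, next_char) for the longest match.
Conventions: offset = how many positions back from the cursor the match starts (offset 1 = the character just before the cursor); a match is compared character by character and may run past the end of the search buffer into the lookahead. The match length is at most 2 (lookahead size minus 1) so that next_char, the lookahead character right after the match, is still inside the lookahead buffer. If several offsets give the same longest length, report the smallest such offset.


Try each offset into the search buffer:
  offset=1 (pos 3, char 'e'): match length 0
  offset=2 (pos 2, char 'b'): match length 2
  offset=3 (pos 1, char 'b'): match length 1
  offset=4 (pos 0, char 'e'): match length 0
Longest match has length 2 at offset 2.
next_char = character at position 4 + 2 = 6 -> 'b'

Best match: offset=2, length=2 (matching 'be' starting at position 2)
LZ77 triple: (2, 2, 'b')


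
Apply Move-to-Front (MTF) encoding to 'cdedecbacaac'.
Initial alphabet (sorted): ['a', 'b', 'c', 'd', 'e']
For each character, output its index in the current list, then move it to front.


MTF encoding:
'c': index 2 in ['a', 'b', 'c', 'd', 'e'] -> ['c', 'a', 'b', 'd', 'e']
'd': index 3 in ['c', 'a', 'b', 'd', 'e'] -> ['d', 'c', 'a', 'b', 'e']
'e': index 4 in ['d', 'c', 'a', 'b', 'e'] -> ['e', 'd', 'c', 'a', 'b']
'd': index 1 in ['e', 'd', 'c', 'a', 'b'] -> ['d', 'e', 'c', 'a', 'b']
'e': index 1 in ['d', 'e', 'c', 'a', 'b'] -> ['e', 'd', 'c', 'a', 'b']
'c': index 2 in ['e', 'd', 'c', 'a', 'b'] -> ['c', 'e', 'd', 'a', 'b']
'b': index 4 in ['c', 'e', 'd', 'a', 'b'] -> ['b', 'c', 'e', 'd', 'a']
'a': index 4 in ['b', 'c', 'e', 'd', 'a'] -> ['a', 'b', 'c', 'e', 'd']
'c': index 2 in ['a', 'b', 'c', 'e', 'd'] -> ['c', 'a', 'b', 'e', 'd']
'a': index 1 in ['c', 'a', 'b', 'e', 'd'] -> ['a', 'c', 'b', 'e', 'd']
'a': index 0 in ['a', 'c', 'b', 'e', 'd'] -> ['a', 'c', 'b', 'e', 'd']
'c': index 1 in ['a', 'c', 'b', 'e', 'd'] -> ['c', 'a', 'b', 'e', 'd']


Output: [2, 3, 4, 1, 1, 2, 4, 4, 2, 1, 0, 1]


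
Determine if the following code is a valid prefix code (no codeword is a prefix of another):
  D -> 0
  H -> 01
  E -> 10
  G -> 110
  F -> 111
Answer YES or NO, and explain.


Checking each pair (does one codeword prefix another?):
  D='0' vs H='01': prefix -- VIOLATION

NO -- this is NOT a valid prefix code. D (0) is a prefix of H (01).


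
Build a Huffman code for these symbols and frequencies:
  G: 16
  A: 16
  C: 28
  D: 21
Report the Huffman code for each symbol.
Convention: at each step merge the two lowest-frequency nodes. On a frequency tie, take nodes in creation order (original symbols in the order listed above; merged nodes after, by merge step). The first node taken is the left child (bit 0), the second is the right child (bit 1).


Huffman tree construction:
Step 1: Merge G(16) + A(16) = 32
Step 2: Merge D(21) + C(28) = 49
Step 3: Merge (G+A)(32) + (D+C)(49) = 81
Read each symbol's code off the tree from the root (left child = 0, right child = 1).

Codes:
  G: 00 (length 2)
  A: 01 (length 2)
  C: 11 (length 2)
  D: 10 (length 2)
Average code length: 162/81 = 2.0000 bits/symbol


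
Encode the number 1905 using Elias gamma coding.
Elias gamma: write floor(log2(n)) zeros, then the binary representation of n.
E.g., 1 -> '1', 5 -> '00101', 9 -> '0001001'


num_bits = floor(log2(1905)) + 1 = 11
leading_zeros = num_bits - 1 = 10
binary(1905) = 11101110001

Elias gamma(1905) = '0000000000' + '11101110001' = 000000000011101110001 (21 bits)


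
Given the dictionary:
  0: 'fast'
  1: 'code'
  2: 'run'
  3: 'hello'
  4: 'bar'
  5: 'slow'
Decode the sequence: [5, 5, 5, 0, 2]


Look up each index in the dictionary:
  5 -> 'slow'
  5 -> 'slow'
  5 -> 'slow'
  0 -> 'fast'
  2 -> 'run'

Decoded: "slow slow slow fast run"


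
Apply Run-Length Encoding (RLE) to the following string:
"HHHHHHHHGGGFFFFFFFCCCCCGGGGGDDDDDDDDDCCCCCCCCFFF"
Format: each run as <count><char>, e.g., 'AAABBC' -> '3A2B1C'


Scanning runs left to right:
  i=0: run of 'H' x 8 -> '8H'
  i=8: run of 'G' x 3 -> '3G'
  i=11: run of 'F' x 7 -> '7F'
  i=18: run of 'C' x 5 -> '5C'
  i=23: run of 'G' x 5 -> '5G'
  i=28: run of 'D' x 9 -> '9D'
  i=37: run of 'C' x 8 -> '8C'
  i=45: run of 'F' x 3 -> '3F'

RLE = 8H3G7F5C5G9D8C3F


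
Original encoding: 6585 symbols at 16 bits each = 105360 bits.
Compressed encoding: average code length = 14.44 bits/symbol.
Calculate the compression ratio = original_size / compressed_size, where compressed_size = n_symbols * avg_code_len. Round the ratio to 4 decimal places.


original_size = n_symbols * orig_bits = 6585 * 16 = 105360 bits
compressed_size = n_symbols * avg_code_len = 6585 * 14.44 = 95087.4 bits
ratio = original_size / compressed_size = 105360 / 95087.4 = 1.108

Compression ratio = 1.108


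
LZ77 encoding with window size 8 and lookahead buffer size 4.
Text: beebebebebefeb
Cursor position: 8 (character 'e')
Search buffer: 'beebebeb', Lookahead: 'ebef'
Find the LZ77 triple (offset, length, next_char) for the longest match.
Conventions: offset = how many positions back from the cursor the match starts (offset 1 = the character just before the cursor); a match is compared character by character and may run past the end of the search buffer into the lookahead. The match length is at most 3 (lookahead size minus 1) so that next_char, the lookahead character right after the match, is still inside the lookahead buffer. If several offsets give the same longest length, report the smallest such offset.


Try each offset into the search buffer:
  offset=1 (pos 7, char 'b'): match length 0
  offset=2 (pos 6, char 'e'): match length 3
  offset=3 (pos 5, char 'b'): match length 0
  offset=4 (pos 4, char 'e'): match length 3
  offset=5 (pos 3, char 'b'): match length 0
  offset=6 (pos 2, char 'e'): match length 3
  offset=7 (pos 1, char 'e'): match length 1
  offset=8 (pos 0, char 'b'): match length 0
Longest match has length 3, found at offsets 2, 4, 6; take the smallest, offset 2.
next_char = character at position 8 + 3 = 11 -> 'f'

Best match: offset=2, length=3 (matching 'ebe' starting at position 6)
LZ77 triple: (2, 3, 'f')


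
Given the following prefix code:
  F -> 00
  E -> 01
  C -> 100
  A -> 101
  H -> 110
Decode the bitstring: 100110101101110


Decoding step by step:
Bits 100 -> C
Bits 110 -> H
Bits 101 -> A
Bits 101 -> A
Bits 110 -> H


Decoded message: CHAAH


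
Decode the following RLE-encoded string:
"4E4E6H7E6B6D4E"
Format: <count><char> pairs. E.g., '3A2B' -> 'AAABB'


Expanding each <count><char> pair:
  4E -> 'EEEE'
  4E -> 'EEEE'
  6H -> 'HHHHHH'
  7E -> 'EEEEEEE'
  6B -> 'BBBBBB'
  6D -> 'DDDDDD'
  4E -> 'EEEE'

Decoded = EEEEEEEEHHHHHHEEEEEEEBBBBBBDDDDDDEEEE


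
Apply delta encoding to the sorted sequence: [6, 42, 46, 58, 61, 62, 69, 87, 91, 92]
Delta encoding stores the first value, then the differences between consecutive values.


First value: 6
Deltas:
  42 - 6 = 36
  46 - 42 = 4
  58 - 46 = 12
  61 - 58 = 3
  62 - 61 = 1
  69 - 62 = 7
  87 - 69 = 18
  91 - 87 = 4
  92 - 91 = 1


Delta encoded: [6, 36, 4, 12, 3, 1, 7, 18, 4, 1]


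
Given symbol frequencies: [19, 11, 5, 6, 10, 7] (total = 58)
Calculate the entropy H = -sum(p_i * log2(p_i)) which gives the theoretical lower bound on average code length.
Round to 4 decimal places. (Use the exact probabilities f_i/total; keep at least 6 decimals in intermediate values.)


Per-symbol terms -p_i * log2(p_i) with p_i = f_i/58:
  p = 19/58 = 0.327586: log2(p) = -1.610053, -p*log2(p) = 0.527431
  p = 11/58 = 0.189655: log2(p) = -2.398549, -p*log2(p) = 0.454897
  p = 5/58 = 0.086207: log2(p) = -3.536053, -p*log2(p) = 0.304832
  p = 6/58 = 0.103448: log2(p) = -3.273018, -p*log2(p) = 0.338588
  p = 10/58 = 0.172414: log2(p) = -2.536053, -p*log2(p) = 0.437251
  p = 7/58 = 0.120690: log2(p) = -3.050626, -p*log2(p) = 0.368179
H = 0.527431 + 0.454897 + 0.304832 + 0.338588 + 0.437251 + 0.368179 = 2.431178

H = 2.4312 bits/symbol


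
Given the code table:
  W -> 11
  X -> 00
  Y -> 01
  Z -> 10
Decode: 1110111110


Decoding:
11 -> W
10 -> Z
11 -> W
11 -> W
10 -> Z


Result: WZWWZ


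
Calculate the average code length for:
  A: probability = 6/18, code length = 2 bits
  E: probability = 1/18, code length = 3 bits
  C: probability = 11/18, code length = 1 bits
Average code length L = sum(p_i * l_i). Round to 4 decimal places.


Weighted contributions p_i * l_i:
  A: (6/18) * 2 = 12/18
  E: (1/18) * 3 = 3/18
  C: (11/18) * 1 = 11/18
Sum = (12 + 3 + 11)/18 = 26/18

L = 26/18 = 1.4444 bits/symbol


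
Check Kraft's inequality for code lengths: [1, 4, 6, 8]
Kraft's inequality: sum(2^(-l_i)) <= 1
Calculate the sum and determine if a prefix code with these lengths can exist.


Sum = 2^(-1) + 2^(-4) + 2^(-6) + 2^(-8)
    = 0.5 + 0.0625 + 0.015625 + 0.00390625
    = 149/256 = 0.58203125
Since 0.58203125 <= 1, Kraft's inequality IS satisfied.
A prefix code with these lengths CAN exist.

Kraft sum = 0.58203125. Satisfied.


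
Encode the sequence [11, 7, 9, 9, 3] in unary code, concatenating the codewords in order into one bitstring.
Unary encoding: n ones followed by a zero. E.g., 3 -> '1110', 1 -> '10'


Encode each number as n ones followed by a terminating 0:
  11 -> 111111111110 (12 bits)
  7 -> 11111110 (8 bits)
  9 -> 1111111110 (10 bits)
  9 -> 1111111110 (10 bits)
  3 -> 1110 (4 bits)
Total length = 12 + 8 + 10 + 10 + 4 = 44 bits.

Unary([11, 7, 9, 9, 3]) = 11111111111011111110111111111011111111101110 (44 bits)


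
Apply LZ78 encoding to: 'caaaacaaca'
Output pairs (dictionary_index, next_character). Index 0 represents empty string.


LZ78 encoding steps:
Dictionary: {0: ''}
Step 1: w='' (idx 0), next='c' -> output (0, 'c'), add 'c' as idx 1
Step 2: w='' (idx 0), next='a' -> output (0, 'a'), add 'a' as idx 2
Step 3: w='a' (idx 2), next='a' -> output (2, 'a'), add 'aa' as idx 3
Step 4: w='a' (idx 2), next='c' -> output (2, 'c'), add 'ac' as idx 4
Step 5: w='aa' (idx 3), next='c' -> output (3, 'c'), add 'aac' as idx 5
Step 6: w='a' (idx 2), end of input -> output (2, '')


Encoded: [(0, 'c'), (0, 'a'), (2, 'a'), (2, 'c'), (3, 'c'), (2, '')]


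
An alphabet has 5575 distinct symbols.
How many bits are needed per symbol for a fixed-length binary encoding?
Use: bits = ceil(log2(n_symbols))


log2(5575) = 12.4448
Bracket: 2^12 = 4096 < 5575 <= 2^13 = 8192
So ceil(log2(5575)) = 13

bits = ceil(log2(5575)) = ceil(12.4448) = 13 bits


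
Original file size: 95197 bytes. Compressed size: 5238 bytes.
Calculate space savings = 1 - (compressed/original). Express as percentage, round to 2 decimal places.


ratio = compressed/original = 5238/95197 = 0.055023
savings = 1 - ratio = 1 - 0.055023 = 0.944977
as a percentage: 0.944977 * 100 = 94.5%

Space savings = 1 - 5238/95197 = 94.5%


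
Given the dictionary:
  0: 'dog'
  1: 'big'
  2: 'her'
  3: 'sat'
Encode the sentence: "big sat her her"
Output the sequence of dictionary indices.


Look up each word in the dictionary:
  'big' -> 1
  'sat' -> 3
  'her' -> 2
  'her' -> 2

Encoded: [1, 3, 2, 2]


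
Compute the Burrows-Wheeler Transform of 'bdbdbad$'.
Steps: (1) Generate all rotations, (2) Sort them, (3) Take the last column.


Rotations (sorted):
  0: $bdbdbad -> last char: d
  1: ad$bdbdb -> last char: b
  2: bad$bdbd -> last char: d
  3: bdbad$bd -> last char: d
  4: bdbdbad$ -> last char: $
  5: d$bdbdba -> last char: a
  6: dbad$bdb -> last char: b
  7: dbdbad$b -> last char: b


BWT = dbdd$abb


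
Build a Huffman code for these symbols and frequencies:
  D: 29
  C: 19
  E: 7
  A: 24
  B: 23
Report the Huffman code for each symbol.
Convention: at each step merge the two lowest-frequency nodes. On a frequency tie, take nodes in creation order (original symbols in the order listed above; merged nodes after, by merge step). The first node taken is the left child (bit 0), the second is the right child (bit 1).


Huffman tree construction:
Step 1: Merge E(7) + C(19) = 26
Step 2: Merge B(23) + A(24) = 47
Step 3: Merge (E+C)(26) + D(29) = 55
Step 4: Merge (B+A)(47) + ((E+C)+D)(55) = 102
Read each symbol's code off the tree from the root (left child = 0, right child = 1).

Codes:
  D: 11 (length 2)
  C: 101 (length 3)
  E: 100 (length 3)
  A: 01 (length 2)
  B: 00 (length 2)
Average code length: 230/102 = 2.2549 bits/symbol


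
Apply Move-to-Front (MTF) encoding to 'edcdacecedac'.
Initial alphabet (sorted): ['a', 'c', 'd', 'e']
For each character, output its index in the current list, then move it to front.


MTF encoding:
'e': index 3 in ['a', 'c', 'd', 'e'] -> ['e', 'a', 'c', 'd']
'd': index 3 in ['e', 'a', 'c', 'd'] -> ['d', 'e', 'a', 'c']
'c': index 3 in ['d', 'e', 'a', 'c'] -> ['c', 'd', 'e', 'a']
'd': index 1 in ['c', 'd', 'e', 'a'] -> ['d', 'c', 'e', 'a']
'a': index 3 in ['d', 'c', 'e', 'a'] -> ['a', 'd', 'c', 'e']
'c': index 2 in ['a', 'd', 'c', 'e'] -> ['c', 'a', 'd', 'e']
'e': index 3 in ['c', 'a', 'd', 'e'] -> ['e', 'c', 'a', 'd']
'c': index 1 in ['e', 'c', 'a', 'd'] -> ['c', 'e', 'a', 'd']
'e': index 1 in ['c', 'e', 'a', 'd'] -> ['e', 'c', 'a', 'd']
'd': index 3 in ['e', 'c', 'a', 'd'] -> ['d', 'e', 'c', 'a']
'a': index 3 in ['d', 'e', 'c', 'a'] -> ['a', 'd', 'e', 'c']
'c': index 3 in ['a', 'd', 'e', 'c'] -> ['c', 'a', 'd', 'e']


Output: [3, 3, 3, 1, 3, 2, 3, 1, 1, 3, 3, 3]


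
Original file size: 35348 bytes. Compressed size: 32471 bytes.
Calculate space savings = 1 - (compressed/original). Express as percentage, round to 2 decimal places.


ratio = compressed/original = 32471/35348 = 0.918609
savings = 1 - ratio = 1 - 0.918609 = 0.081391
as a percentage: 0.081391 * 100 = 8.14%

Space savings = 1 - 32471/35348 = 8.14%


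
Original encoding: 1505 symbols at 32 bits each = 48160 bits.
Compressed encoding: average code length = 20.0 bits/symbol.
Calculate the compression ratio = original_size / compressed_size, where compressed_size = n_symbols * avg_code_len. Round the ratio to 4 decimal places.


original_size = n_symbols * orig_bits = 1505 * 32 = 48160 bits
compressed_size = n_symbols * avg_code_len = 1505 * 20.0 = 30100.0 bits
ratio = original_size / compressed_size = 48160 / 30100.0 = 1.6

Compression ratio = 1.6


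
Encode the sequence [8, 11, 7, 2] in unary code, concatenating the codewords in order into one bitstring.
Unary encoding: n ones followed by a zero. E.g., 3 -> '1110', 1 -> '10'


Encode each number as n ones followed by a terminating 0:
  8 -> 111111110 (9 bits)
  11 -> 111111111110 (12 bits)
  7 -> 11111110 (8 bits)
  2 -> 110 (3 bits)
Total length = 9 + 12 + 8 + 3 = 32 bits.

Unary([8, 11, 7, 2]) = 11111111011111111111011111110110 (32 bits)


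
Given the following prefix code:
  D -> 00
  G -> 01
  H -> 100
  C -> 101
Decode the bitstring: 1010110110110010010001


Decoding step by step:
Bits 101 -> C
Bits 01 -> G
Bits 101 -> C
Bits 101 -> C
Bits 100 -> H
Bits 100 -> H
Bits 100 -> H
Bits 01 -> G


Decoded message: CGCCHHHG


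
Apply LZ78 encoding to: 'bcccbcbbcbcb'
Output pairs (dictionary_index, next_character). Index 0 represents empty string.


LZ78 encoding steps:
Dictionary: {0: ''}
Step 1: w='' (idx 0), next='b' -> output (0, 'b'), add 'b' as idx 1
Step 2: w='' (idx 0), next='c' -> output (0, 'c'), add 'c' as idx 2
Step 3: w='c' (idx 2), next='c' -> output (2, 'c'), add 'cc' as idx 3
Step 4: w='b' (idx 1), next='c' -> output (1, 'c'), add 'bc' as idx 4
Step 5: w='b' (idx 1), next='b' -> output (1, 'b'), add 'bb' as idx 5
Step 6: w='c' (idx 2), next='b' -> output (2, 'b'), add 'cb' as idx 6
Step 7: w='cb' (idx 6), end of input -> output (6, '')


Encoded: [(0, 'b'), (0, 'c'), (2, 'c'), (1, 'c'), (1, 'b'), (2, 'b'), (6, '')]


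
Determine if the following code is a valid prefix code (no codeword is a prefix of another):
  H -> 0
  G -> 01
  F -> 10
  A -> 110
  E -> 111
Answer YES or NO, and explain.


Checking each pair (does one codeword prefix another?):
  H='0' vs G='01': prefix -- VIOLATION

NO -- this is NOT a valid prefix code. H (0) is a prefix of G (01).


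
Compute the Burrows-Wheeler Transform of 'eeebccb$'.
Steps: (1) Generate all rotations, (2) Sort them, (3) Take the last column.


Rotations (sorted):
  0: $eeebccb -> last char: b
  1: b$eeebcc -> last char: c
  2: bccb$eee -> last char: e
  3: cb$eeebc -> last char: c
  4: ccb$eeeb -> last char: b
  5: ebccb$ee -> last char: e
  6: eebccb$e -> last char: e
  7: eeebccb$ -> last char: $


BWT = bcecbee$


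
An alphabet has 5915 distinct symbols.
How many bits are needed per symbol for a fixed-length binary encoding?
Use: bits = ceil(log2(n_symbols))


log2(5915) = 12.5302
Bracket: 2^12 = 4096 < 5915 <= 2^13 = 8192
So ceil(log2(5915)) = 13

bits = ceil(log2(5915)) = ceil(12.5302) = 13 bits


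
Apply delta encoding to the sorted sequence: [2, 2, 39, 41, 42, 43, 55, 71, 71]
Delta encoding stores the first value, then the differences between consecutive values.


First value: 2
Deltas:
  2 - 2 = 0
  39 - 2 = 37
  41 - 39 = 2
  42 - 41 = 1
  43 - 42 = 1
  55 - 43 = 12
  71 - 55 = 16
  71 - 71 = 0


Delta encoded: [2, 0, 37, 2, 1, 1, 12, 16, 0]


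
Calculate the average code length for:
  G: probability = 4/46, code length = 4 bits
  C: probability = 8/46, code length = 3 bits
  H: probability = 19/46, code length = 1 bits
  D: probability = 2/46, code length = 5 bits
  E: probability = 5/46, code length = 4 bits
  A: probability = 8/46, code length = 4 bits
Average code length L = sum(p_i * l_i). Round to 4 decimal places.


Weighted contributions p_i * l_i:
  G: (4/46) * 4 = 16/46
  C: (8/46) * 3 = 24/46
  H: (19/46) * 1 = 19/46
  D: (2/46) * 5 = 10/46
  E: (5/46) * 4 = 20/46
  A: (8/46) * 4 = 32/46
Sum = (16 + 24 + 19 + 10 + 20 + 32)/46 = 121/46

L = 121/46 = 2.6304 bits/symbol


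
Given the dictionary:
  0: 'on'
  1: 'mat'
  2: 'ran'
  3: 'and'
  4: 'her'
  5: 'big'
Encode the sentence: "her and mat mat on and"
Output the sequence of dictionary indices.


Look up each word in the dictionary:
  'her' -> 4
  'and' -> 3
  'mat' -> 1
  'mat' -> 1
  'on' -> 0
  'and' -> 3

Encoded: [4, 3, 1, 1, 0, 3]


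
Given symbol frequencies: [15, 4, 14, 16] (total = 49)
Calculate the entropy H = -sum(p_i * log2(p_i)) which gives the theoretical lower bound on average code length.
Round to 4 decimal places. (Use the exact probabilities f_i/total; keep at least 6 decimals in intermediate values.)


Per-symbol terms -p_i * log2(p_i) with p_i = f_i/49:
  p = 15/49 = 0.306122: log2(p) = -1.707819, -p*log2(p) = 0.522802
  p = 4/49 = 0.081633: log2(p) = -3.614710, -p*log2(p) = 0.295078
  p = 14/49 = 0.285714: log2(p) = -1.807355, -p*log2(p) = 0.516387
  p = 16/49 = 0.326531: log2(p) = -1.614710, -p*log2(p) = 0.527252
H = 0.522802 + 0.295078 + 0.516387 + 0.527252 = 1.861519

H = 1.8615 bits/symbol


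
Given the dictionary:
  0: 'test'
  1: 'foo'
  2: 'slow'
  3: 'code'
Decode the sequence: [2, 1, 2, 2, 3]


Look up each index in the dictionary:
  2 -> 'slow'
  1 -> 'foo'
  2 -> 'slow'
  2 -> 'slow'
  3 -> 'code'

Decoded: "slow foo slow slow code"


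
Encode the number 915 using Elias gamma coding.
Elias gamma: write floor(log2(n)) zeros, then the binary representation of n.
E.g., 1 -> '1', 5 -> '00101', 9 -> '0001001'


num_bits = floor(log2(915)) + 1 = 10
leading_zeros = num_bits - 1 = 9
binary(915) = 1110010011

Elias gamma(915) = '000000000' + '1110010011' = 0000000001110010011 (19 bits)


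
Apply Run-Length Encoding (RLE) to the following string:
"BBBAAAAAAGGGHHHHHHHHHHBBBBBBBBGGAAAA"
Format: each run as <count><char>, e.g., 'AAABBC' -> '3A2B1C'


Scanning runs left to right:
  i=0: run of 'B' x 3 -> '3B'
  i=3: run of 'A' x 6 -> '6A'
  i=9: run of 'G' x 3 -> '3G'
  i=12: run of 'H' x 10 -> '10H'
  i=22: run of 'B' x 8 -> '8B'
  i=30: run of 'G' x 2 -> '2G'
  i=32: run of 'A' x 4 -> '4A'

RLE = 3B6A3G10H8B2G4A


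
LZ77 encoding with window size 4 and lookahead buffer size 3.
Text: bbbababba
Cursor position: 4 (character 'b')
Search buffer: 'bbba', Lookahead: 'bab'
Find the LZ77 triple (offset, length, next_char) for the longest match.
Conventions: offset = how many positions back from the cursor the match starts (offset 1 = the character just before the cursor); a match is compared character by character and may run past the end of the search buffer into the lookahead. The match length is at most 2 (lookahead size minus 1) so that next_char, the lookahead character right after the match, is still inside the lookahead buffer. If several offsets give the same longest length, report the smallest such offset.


Try each offset into the search buffer:
  offset=1 (pos 3, char 'a'): match length 0
  offset=2 (pos 2, char 'b'): match length 2
  offset=3 (pos 1, char 'b'): match length 1
  offset=4 (pos 0, char 'b'): match length 1
Longest match has length 2 at offset 2.
next_char = character at position 4 + 2 = 6 -> 'b'

Best match: offset=2, length=2 (matching 'ba' starting at position 2)
LZ77 triple: (2, 2, 'b')


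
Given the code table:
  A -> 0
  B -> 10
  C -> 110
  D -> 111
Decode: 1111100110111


Decoding:
111 -> D
110 -> C
0 -> A
110 -> C
111 -> D


Result: DCACD


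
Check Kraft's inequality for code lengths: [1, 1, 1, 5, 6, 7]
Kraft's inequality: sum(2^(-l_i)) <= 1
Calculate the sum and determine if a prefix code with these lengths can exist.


Sum = 2^(-1) + 2^(-1) + 2^(-1) + 2^(-5) + 2^(-6) + 2^(-7)
    = 0.5 + 0.5 + 0.5 + 0.03125 + 0.015625 + 0.0078125
    = 199/128 = 1.5546875
Since 1.5546875 > 1, Kraft's inequality is NOT satisfied.
A prefix code with these lengths CANNOT exist.

Kraft sum = 1.5546875. Not satisfied.


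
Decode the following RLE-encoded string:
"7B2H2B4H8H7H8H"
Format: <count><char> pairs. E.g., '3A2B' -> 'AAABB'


Expanding each <count><char> pair:
  7B -> 'BBBBBBB'
  2H -> 'HH'
  2B -> 'BB'
  4H -> 'HHHH'
  8H -> 'HHHHHHHH'
  7H -> 'HHHHHHH'
  8H -> 'HHHHHHHH'

Decoded = BBBBBBBHHBBHHHHHHHHHHHHHHHHHHHHHHHHHHH


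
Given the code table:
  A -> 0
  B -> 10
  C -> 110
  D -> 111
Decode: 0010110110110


Decoding:
0 -> A
0 -> A
10 -> B
110 -> C
110 -> C
110 -> C


Result: AABCCC


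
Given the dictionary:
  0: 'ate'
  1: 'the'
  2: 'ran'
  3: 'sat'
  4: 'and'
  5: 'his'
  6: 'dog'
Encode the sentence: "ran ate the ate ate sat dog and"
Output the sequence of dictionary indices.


Look up each word in the dictionary:
  'ran' -> 2
  'ate' -> 0
  'the' -> 1
  'ate' -> 0
  'ate' -> 0
  'sat' -> 3
  'dog' -> 6
  'and' -> 4

Encoded: [2, 0, 1, 0, 0, 3, 6, 4]


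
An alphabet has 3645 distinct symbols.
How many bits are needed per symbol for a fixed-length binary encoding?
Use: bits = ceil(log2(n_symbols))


log2(3645) = 11.8317
Bracket: 2^11 = 2048 < 3645 <= 2^12 = 4096
So ceil(log2(3645)) = 12

bits = ceil(log2(3645)) = ceil(11.8317) = 12 bits


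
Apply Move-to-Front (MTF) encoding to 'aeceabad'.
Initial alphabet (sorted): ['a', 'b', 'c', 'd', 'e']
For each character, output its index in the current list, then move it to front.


MTF encoding:
'a': index 0 in ['a', 'b', 'c', 'd', 'e'] -> ['a', 'b', 'c', 'd', 'e']
'e': index 4 in ['a', 'b', 'c', 'd', 'e'] -> ['e', 'a', 'b', 'c', 'd']
'c': index 3 in ['e', 'a', 'b', 'c', 'd'] -> ['c', 'e', 'a', 'b', 'd']
'e': index 1 in ['c', 'e', 'a', 'b', 'd'] -> ['e', 'c', 'a', 'b', 'd']
'a': index 2 in ['e', 'c', 'a', 'b', 'd'] -> ['a', 'e', 'c', 'b', 'd']
'b': index 3 in ['a', 'e', 'c', 'b', 'd'] -> ['b', 'a', 'e', 'c', 'd']
'a': index 1 in ['b', 'a', 'e', 'c', 'd'] -> ['a', 'b', 'e', 'c', 'd']
'd': index 4 in ['a', 'b', 'e', 'c', 'd'] -> ['d', 'a', 'b', 'e', 'c']


Output: [0, 4, 3, 1, 2, 3, 1, 4]


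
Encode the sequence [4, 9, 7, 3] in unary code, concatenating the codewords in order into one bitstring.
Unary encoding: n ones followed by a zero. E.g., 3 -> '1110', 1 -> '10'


Encode each number as n ones followed by a terminating 0:
  4 -> 11110 (5 bits)
  9 -> 1111111110 (10 bits)
  7 -> 11111110 (8 bits)
  3 -> 1110 (4 bits)
Total length = 5 + 10 + 8 + 4 = 27 bits.

Unary([4, 9, 7, 3]) = 111101111111110111111101110 (27 bits)


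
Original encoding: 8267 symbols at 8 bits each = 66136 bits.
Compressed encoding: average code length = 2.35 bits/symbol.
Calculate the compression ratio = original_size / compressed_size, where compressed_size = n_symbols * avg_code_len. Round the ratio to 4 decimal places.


original_size = n_symbols * orig_bits = 8267 * 8 = 66136 bits
compressed_size = n_symbols * avg_code_len = 8267 * 2.35 = 19427.45 bits
ratio = original_size / compressed_size = 66136 / 19427.45 = 3.4043

Compression ratio = 3.4043


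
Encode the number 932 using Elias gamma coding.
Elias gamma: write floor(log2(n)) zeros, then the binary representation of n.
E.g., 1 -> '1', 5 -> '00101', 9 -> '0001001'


num_bits = floor(log2(932)) + 1 = 10
leading_zeros = num_bits - 1 = 9
binary(932) = 1110100100

Elias gamma(932) = '000000000' + '1110100100' = 0000000001110100100 (19 bits)


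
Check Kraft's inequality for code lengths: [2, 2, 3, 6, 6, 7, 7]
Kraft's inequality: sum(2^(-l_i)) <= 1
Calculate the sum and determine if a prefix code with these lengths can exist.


Sum = 2^(-2) + 2^(-2) + 2^(-3) + 2^(-6) + 2^(-6) + 2^(-7) + 2^(-7)
    = 0.25 + 0.25 + 0.125 + 0.015625 + 0.015625 + 0.0078125 + 0.0078125
    = 86/128 = 0.671875
Since 0.671875 <= 1, Kraft's inequality IS satisfied.
A prefix code with these lengths CAN exist.

Kraft sum = 0.671875. Satisfied.


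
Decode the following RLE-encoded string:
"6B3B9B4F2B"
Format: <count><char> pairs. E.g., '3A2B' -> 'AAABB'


Expanding each <count><char> pair:
  6B -> 'BBBBBB'
  3B -> 'BBB'
  9B -> 'BBBBBBBBB'
  4F -> 'FFFF'
  2B -> 'BB'

Decoded = BBBBBBBBBBBBBBBBBBFFFFBB


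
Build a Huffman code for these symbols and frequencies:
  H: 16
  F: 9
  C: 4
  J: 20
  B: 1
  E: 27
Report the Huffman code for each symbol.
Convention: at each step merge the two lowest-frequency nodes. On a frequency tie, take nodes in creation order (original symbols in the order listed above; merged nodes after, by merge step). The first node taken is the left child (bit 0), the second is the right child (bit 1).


Huffman tree construction:
Step 1: Merge B(1) + C(4) = 5
Step 2: Merge (B+C)(5) + F(9) = 14
Step 3: Merge ((B+C)+F)(14) + H(16) = 30
Step 4: Merge J(20) + E(27) = 47
Step 5: Merge (((B+C)+F)+H)(30) + (J+E)(47) = 77
Read each symbol's code off the tree from the root (left child = 0, right child = 1).

Codes:
  H: 01 (length 2)
  F: 001 (length 3)
  C: 0001 (length 4)
  J: 10 (length 2)
  B: 0000 (length 4)
  E: 11 (length 2)
Average code length: 173/77 = 2.2468 bits/symbol


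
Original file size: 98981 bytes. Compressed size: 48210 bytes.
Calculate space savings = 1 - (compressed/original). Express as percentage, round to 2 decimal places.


ratio = compressed/original = 48210/98981 = 0.487063
savings = 1 - ratio = 1 - 0.487063 = 0.512937
as a percentage: 0.512937 * 100 = 51.29%

Space savings = 1 - 48210/98981 = 51.29%


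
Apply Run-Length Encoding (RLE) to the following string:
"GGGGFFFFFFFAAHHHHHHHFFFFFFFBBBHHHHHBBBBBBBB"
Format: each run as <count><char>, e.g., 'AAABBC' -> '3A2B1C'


Scanning runs left to right:
  i=0: run of 'G' x 4 -> '4G'
  i=4: run of 'F' x 7 -> '7F'
  i=11: run of 'A' x 2 -> '2A'
  i=13: run of 'H' x 7 -> '7H'
  i=20: run of 'F' x 7 -> '7F'
  i=27: run of 'B' x 3 -> '3B'
  i=30: run of 'H' x 5 -> '5H'
  i=35: run of 'B' x 8 -> '8B'

RLE = 4G7F2A7H7F3B5H8B


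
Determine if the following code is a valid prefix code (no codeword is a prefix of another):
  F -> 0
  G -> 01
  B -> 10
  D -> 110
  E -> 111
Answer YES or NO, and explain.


Checking each pair (does one codeword prefix another?):
  F='0' vs G='01': prefix -- VIOLATION

NO -- this is NOT a valid prefix code. F (0) is a prefix of G (01).


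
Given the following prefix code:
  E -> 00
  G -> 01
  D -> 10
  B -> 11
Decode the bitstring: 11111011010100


Decoding step by step:
Bits 11 -> B
Bits 11 -> B
Bits 10 -> D
Bits 11 -> B
Bits 01 -> G
Bits 01 -> G
Bits 00 -> E


Decoded message: BBDBGGE


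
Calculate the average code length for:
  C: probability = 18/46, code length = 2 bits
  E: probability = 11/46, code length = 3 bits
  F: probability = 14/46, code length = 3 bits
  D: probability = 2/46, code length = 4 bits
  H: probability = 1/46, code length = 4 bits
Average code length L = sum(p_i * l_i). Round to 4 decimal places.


Weighted contributions p_i * l_i:
  C: (18/46) * 2 = 36/46
  E: (11/46) * 3 = 33/46
  F: (14/46) * 3 = 42/46
  D: (2/46) * 4 = 8/46
  H: (1/46) * 4 = 4/46
Sum = (36 + 33 + 42 + 8 + 4)/46 = 123/46

L = 123/46 = 2.6739 bits/symbol


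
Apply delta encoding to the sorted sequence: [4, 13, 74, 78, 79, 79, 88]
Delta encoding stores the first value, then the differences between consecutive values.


First value: 4
Deltas:
  13 - 4 = 9
  74 - 13 = 61
  78 - 74 = 4
  79 - 78 = 1
  79 - 79 = 0
  88 - 79 = 9


Delta encoded: [4, 9, 61, 4, 1, 0, 9]


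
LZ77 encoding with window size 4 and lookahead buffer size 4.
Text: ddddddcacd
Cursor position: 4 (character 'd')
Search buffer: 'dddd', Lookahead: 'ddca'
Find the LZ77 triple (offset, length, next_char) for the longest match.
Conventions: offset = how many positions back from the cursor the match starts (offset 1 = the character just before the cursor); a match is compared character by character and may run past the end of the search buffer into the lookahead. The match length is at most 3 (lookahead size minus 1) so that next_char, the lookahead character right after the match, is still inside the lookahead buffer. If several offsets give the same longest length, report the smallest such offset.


Try each offset into the search buffer:
  offset=1 (pos 3, char 'd'): match length 2
  offset=2 (pos 2, char 'd'): match length 2
  offset=3 (pos 1, char 'd'): match length 2
  offset=4 (pos 0, char 'd'): match length 2
Longest match has length 2, found at offsets 1, 2, 3, 4; take the smallest, offset 1.
next_char = character at position 4 + 2 = 6 -> 'c'

Best match: offset=1, length=2 (matching 'dd' starting at position 3)
LZ77 triple: (1, 2, 'c')


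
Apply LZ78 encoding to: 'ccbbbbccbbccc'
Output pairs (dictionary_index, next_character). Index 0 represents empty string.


LZ78 encoding steps:
Dictionary: {0: ''}
Step 1: w='' (idx 0), next='c' -> output (0, 'c'), add 'c' as idx 1
Step 2: w='c' (idx 1), next='b' -> output (1, 'b'), add 'cb' as idx 2
Step 3: w='' (idx 0), next='b' -> output (0, 'b'), add 'b' as idx 3
Step 4: w='b' (idx 3), next='b' -> output (3, 'b'), add 'bb' as idx 4
Step 5: w='c' (idx 1), next='c' -> output (1, 'c'), add 'cc' as idx 5
Step 6: w='bb' (idx 4), next='c' -> output (4, 'c'), add 'bbc' as idx 6
Step 7: w='cc' (idx 5), end of input -> output (5, '')


Encoded: [(0, 'c'), (1, 'b'), (0, 'b'), (3, 'b'), (1, 'c'), (4, 'c'), (5, '')]


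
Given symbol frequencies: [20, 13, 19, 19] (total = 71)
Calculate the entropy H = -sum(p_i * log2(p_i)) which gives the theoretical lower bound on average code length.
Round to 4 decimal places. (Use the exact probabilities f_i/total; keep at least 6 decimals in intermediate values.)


Per-symbol terms -p_i * log2(p_i) with p_i = f_i/71:
  p = 20/71 = 0.281690: log2(p) = -1.827819, -p*log2(p) = 0.514879
  p = 13/71 = 0.183099: log2(p) = -2.449307, -p*log2(p) = 0.448465
  p = 19/71 = 0.267606: log2(p) = -1.901820, -p*log2(p) = 0.508938
  p = 19/71 = 0.267606: log2(p) = -1.901820, -p*log2(p) = 0.508938
H = 0.514879 + 0.448465 + 0.508938 + 0.508938 = 1.981220

H = 1.9812 bits/symbol


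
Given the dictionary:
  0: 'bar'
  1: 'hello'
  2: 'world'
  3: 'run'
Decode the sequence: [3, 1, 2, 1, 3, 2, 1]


Look up each index in the dictionary:
  3 -> 'run'
  1 -> 'hello'
  2 -> 'world'
  1 -> 'hello'
  3 -> 'run'
  2 -> 'world'
  1 -> 'hello'

Decoded: "run hello world hello run world hello"


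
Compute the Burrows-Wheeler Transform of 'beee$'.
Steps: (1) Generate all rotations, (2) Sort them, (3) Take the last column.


Rotations (sorted):
  0: $beee -> last char: e
  1: beee$ -> last char: $
  2: e$bee -> last char: e
  3: ee$be -> last char: e
  4: eee$b -> last char: b


BWT = e$eeb


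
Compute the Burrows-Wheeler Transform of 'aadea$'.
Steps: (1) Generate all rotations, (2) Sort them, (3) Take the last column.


Rotations (sorted):
  0: $aadea -> last char: a
  1: a$aade -> last char: e
  2: aadea$ -> last char: $
  3: adea$a -> last char: a
  4: dea$aa -> last char: a
  5: ea$aad -> last char: d


BWT = ae$aad


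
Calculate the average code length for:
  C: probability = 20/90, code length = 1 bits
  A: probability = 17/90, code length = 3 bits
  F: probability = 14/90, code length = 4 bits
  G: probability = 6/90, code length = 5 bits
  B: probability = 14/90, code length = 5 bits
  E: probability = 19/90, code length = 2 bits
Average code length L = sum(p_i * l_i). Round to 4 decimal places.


Weighted contributions p_i * l_i:
  C: (20/90) * 1 = 20/90
  A: (17/90) * 3 = 51/90
  F: (14/90) * 4 = 56/90
  G: (6/90) * 5 = 30/90
  B: (14/90) * 5 = 70/90
  E: (19/90) * 2 = 38/90
Sum = (20 + 51 + 56 + 30 + 70 + 38)/90 = 265/90

L = 265/90 = 2.9444 bits/symbol


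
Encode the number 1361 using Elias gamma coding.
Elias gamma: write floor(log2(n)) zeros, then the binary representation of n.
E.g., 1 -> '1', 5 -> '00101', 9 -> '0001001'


num_bits = floor(log2(1361)) + 1 = 11
leading_zeros = num_bits - 1 = 10
binary(1361) = 10101010001

Elias gamma(1361) = '0000000000' + '10101010001' = 000000000010101010001 (21 bits)


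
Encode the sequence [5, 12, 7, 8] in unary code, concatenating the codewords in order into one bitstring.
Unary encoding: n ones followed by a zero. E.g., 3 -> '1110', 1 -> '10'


Encode each number as n ones followed by a terminating 0:
  5 -> 111110 (6 bits)
  12 -> 1111111111110 (13 bits)
  7 -> 11111110 (8 bits)
  8 -> 111111110 (9 bits)
Total length = 6 + 13 + 8 + 9 = 36 bits.

Unary([5, 12, 7, 8]) = 111110111111111111011111110111111110 (36 bits)


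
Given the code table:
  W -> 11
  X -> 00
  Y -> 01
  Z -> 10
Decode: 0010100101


Decoding:
00 -> X
10 -> Z
10 -> Z
01 -> Y
01 -> Y


Result: XZZYY


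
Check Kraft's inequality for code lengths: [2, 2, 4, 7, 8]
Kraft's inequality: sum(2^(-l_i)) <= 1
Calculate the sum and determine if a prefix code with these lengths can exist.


Sum = 2^(-2) + 2^(-2) + 2^(-4) + 2^(-7) + 2^(-8)
    = 0.25 + 0.25 + 0.0625 + 0.0078125 + 0.00390625
    = 147/256 = 0.57421875
Since 0.57421875 <= 1, Kraft's inequality IS satisfied.
A prefix code with these lengths CAN exist.

Kraft sum = 0.57421875. Satisfied.


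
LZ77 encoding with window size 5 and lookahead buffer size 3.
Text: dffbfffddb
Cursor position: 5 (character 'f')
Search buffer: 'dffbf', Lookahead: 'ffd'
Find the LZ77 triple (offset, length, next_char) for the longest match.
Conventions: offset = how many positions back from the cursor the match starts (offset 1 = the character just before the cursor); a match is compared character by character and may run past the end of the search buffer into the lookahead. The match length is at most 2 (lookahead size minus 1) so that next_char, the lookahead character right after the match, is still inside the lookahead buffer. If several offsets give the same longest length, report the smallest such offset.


Try each offset into the search buffer:
  offset=1 (pos 4, char 'f'): match length 2
  offset=2 (pos 3, char 'b'): match length 0
  offset=3 (pos 2, char 'f'): match length 1
  offset=4 (pos 1, char 'f'): match length 2
  offset=5 (pos 0, char 'd'): match length 0
Longest match has length 2, found at offsets 1, 4; take the smallest, offset 1.
next_char = character at position 5 + 2 = 7 -> 'd'

Best match: offset=1, length=2 (matching 'ff' starting at position 4)
LZ77 triple: (1, 2, 'd')


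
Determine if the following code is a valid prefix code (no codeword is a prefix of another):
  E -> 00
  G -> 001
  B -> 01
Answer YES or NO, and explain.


Checking each pair (does one codeword prefix another?):
  E='00' vs G='001': prefix -- VIOLATION

NO -- this is NOT a valid prefix code. E (00) is a prefix of G (001).


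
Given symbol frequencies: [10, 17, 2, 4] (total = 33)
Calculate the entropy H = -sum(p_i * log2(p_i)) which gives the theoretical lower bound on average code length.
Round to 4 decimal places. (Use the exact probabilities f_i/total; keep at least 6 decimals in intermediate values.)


Per-symbol terms -p_i * log2(p_i) with p_i = f_i/33:
  p = 10/33 = 0.303030: log2(p) = -1.722466, -p*log2(p) = 0.521959
  p = 17/33 = 0.515152: log2(p) = -0.956931, -p*log2(p) = 0.492965
  p = 2/33 = 0.060606: log2(p) = -4.044394, -p*log2(p) = 0.245115
  p = 4/33 = 0.121212: log2(p) = -3.044394, -p*log2(p) = 0.369017
H = 0.521959 + 0.492965 + 0.245115 + 0.369017 = 1.629056

H = 1.6291 bits/symbol


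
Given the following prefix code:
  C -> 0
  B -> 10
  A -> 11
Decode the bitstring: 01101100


Decoding step by step:
Bits 0 -> C
Bits 11 -> A
Bits 0 -> C
Bits 11 -> A
Bits 0 -> C
Bits 0 -> C


Decoded message: CACACC


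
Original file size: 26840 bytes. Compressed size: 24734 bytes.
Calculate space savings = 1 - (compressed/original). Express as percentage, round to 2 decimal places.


ratio = compressed/original = 24734/26840 = 0.921535
savings = 1 - ratio = 1 - 0.921535 = 0.078465
as a percentage: 0.078465 * 100 = 7.85%

Space savings = 1 - 24734/26840 = 7.85%


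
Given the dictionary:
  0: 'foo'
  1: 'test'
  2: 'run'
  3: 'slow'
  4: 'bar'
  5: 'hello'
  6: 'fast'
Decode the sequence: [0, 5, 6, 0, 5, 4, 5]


Look up each index in the dictionary:
  0 -> 'foo'
  5 -> 'hello'
  6 -> 'fast'
  0 -> 'foo'
  5 -> 'hello'
  4 -> 'bar'
  5 -> 'hello'

Decoded: "foo hello fast foo hello bar hello"


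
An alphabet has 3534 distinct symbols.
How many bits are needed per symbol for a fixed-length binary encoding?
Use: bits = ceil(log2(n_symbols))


log2(3534) = 11.7871
Bracket: 2^11 = 2048 < 3534 <= 2^12 = 4096
So ceil(log2(3534)) = 12

bits = ceil(log2(3534)) = ceil(11.7871) = 12 bits


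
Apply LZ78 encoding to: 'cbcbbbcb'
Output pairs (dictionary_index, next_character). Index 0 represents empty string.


LZ78 encoding steps:
Dictionary: {0: ''}
Step 1: w='' (idx 0), next='c' -> output (0, 'c'), add 'c' as idx 1
Step 2: w='' (idx 0), next='b' -> output (0, 'b'), add 'b' as idx 2
Step 3: w='c' (idx 1), next='b' -> output (1, 'b'), add 'cb' as idx 3
Step 4: w='b' (idx 2), next='b' -> output (2, 'b'), add 'bb' as idx 4
Step 5: w='cb' (idx 3), end of input -> output (3, '')


Encoded: [(0, 'c'), (0, 'b'), (1, 'b'), (2, 'b'), (3, '')]


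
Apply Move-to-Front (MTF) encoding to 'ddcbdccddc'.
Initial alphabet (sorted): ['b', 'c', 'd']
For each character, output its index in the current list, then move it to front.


MTF encoding:
'd': index 2 in ['b', 'c', 'd'] -> ['d', 'b', 'c']
'd': index 0 in ['d', 'b', 'c'] -> ['d', 'b', 'c']
'c': index 2 in ['d', 'b', 'c'] -> ['c', 'd', 'b']
'b': index 2 in ['c', 'd', 'b'] -> ['b', 'c', 'd']
'd': index 2 in ['b', 'c', 'd'] -> ['d', 'b', 'c']
'c': index 2 in ['d', 'b', 'c'] -> ['c', 'd', 'b']
'c': index 0 in ['c', 'd', 'b'] -> ['c', 'd', 'b']
'd': index 1 in ['c', 'd', 'b'] -> ['d', 'c', 'b']
'd': index 0 in ['d', 'c', 'b'] -> ['d', 'c', 'b']
'c': index 1 in ['d', 'c', 'b'] -> ['c', 'd', 'b']


Output: [2, 0, 2, 2, 2, 2, 0, 1, 0, 1]


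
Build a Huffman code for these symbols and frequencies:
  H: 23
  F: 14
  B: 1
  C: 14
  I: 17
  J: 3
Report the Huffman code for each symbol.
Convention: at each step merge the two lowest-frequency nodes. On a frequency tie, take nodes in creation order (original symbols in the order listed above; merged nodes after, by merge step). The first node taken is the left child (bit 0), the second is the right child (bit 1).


Huffman tree construction:
Step 1: Merge B(1) + J(3) = 4
Step 2: Merge (B+J)(4) + F(14) = 18
Step 3: Merge C(14) + I(17) = 31
Step 4: Merge ((B+J)+F)(18) + H(23) = 41
Step 5: Merge (C+I)(31) + (((B+J)+F)+H)(41) = 72
Read each symbol's code off the tree from the root (left child = 0, right child = 1).

Codes:
  H: 11 (length 2)
  F: 101 (length 3)
  B: 1000 (length 4)
  C: 00 (length 2)
  I: 01 (length 2)
  J: 1001 (length 4)
Average code length: 166/72 = 2.3056 bits/symbol
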